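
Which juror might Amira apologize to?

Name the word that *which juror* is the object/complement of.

In situ: Amira might apologize to which juror.
'which juror' functions as the object of the preposition 'to'. Wh-movement fronts it, leaving a gap right after 'to':
Which juror might Amira apologize to ___?

to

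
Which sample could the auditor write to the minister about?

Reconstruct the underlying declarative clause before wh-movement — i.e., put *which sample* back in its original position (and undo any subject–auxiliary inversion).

'which sample' is the object of the preposition 'about'. Wh-movement fronts it, leaving a gap right after 'about':
Which sample could the auditor write to the minister about ___?

The auditor could write to the minister about which sample.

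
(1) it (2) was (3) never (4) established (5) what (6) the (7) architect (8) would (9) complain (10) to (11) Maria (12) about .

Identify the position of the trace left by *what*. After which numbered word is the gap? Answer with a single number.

12

Underlying clause: The architect would complain to Maria about what.
'what' is the object of the preposition 'about'. Wh-movement fronts it, leaving a gap right after 'about':
It was never established what the architect would complain to Maria about ___.
'about' is word 12.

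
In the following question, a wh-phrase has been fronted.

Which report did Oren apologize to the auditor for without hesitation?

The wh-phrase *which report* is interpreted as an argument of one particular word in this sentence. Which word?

for

Before movement: Oren did apologize to the auditor for which report without hesitation.
The filler 'which report' is interpreted as the object of the preposition 'for'. Fronting leaves a gap immediately after 'for':
Which report did Oren apologize to the auditor for ___ without hesitation?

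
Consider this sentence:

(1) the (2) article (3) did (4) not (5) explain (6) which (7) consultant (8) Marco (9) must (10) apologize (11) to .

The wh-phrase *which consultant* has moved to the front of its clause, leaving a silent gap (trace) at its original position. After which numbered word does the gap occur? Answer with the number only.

In situ: Marco must apologize to which consultant.
'which consultant' functions as the object of the preposition 'to'. Wh-movement fronts it, leaving a gap right after 'to':
The article did not explain which consultant Marco must apologize to ___.
'to' is word 11.

11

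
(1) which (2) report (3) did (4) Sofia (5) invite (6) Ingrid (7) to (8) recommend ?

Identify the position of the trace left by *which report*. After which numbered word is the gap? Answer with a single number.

8

Pre-movement form: Sofia did invite Ingrid to recommend which report.
The filler 'which report' is interpreted as the direct object of 'recommend'. Fronting leaves a gap immediately after 'recommend':
Which report did Sofia invite Ingrid to recommend ___?
'recommend' is word 8.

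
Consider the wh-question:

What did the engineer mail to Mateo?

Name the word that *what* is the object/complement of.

mail

Before movement: The engineer did mail what to Mateo.
'what' is the direct object of 'mail'. Wh-movement fronts it, leaving a gap right after 'mail':
What did the engineer mail ___ to Mateo?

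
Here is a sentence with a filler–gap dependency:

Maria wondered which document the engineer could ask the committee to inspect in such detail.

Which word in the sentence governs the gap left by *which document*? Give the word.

Before movement: The engineer could ask the committee to inspect which document in such detail.
'which document' is the direct object of 'inspect'. Fronting leaves a gap immediately after 'inspect':
Maria wondered which document the engineer could ask the committee to inspect ___ in such detail.

inspect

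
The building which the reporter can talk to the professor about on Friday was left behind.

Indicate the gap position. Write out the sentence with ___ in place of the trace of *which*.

'which' functions as the object of the preposition 'about'. The gap is right after 'about'.

The building which the reporter can talk to the professor about ___ on Friday was left behind.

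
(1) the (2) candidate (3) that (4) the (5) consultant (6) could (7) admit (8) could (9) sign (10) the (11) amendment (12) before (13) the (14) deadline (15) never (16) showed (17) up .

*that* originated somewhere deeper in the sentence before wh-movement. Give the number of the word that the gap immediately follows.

The filler 'that' is interpreted as the subject of the clause embedded under 'admit'. Fronting leaves a gap immediately after 'admit':
The candidate that the consultant could admit ___ could sign the amendment before the deadline never showed up.
'admit' is word 7.

7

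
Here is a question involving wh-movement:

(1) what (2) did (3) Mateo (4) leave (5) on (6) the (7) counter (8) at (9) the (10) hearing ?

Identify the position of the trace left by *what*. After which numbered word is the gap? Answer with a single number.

Pre-movement form: Mateo did leave what on the counter at the hearing.
'what' functions as the direct object of 'leave'. It moves to the left edge, and the trace sits right after 'leave':
What did Mateo leave ___ on the counter at the hearing?
'leave' is word 4.

4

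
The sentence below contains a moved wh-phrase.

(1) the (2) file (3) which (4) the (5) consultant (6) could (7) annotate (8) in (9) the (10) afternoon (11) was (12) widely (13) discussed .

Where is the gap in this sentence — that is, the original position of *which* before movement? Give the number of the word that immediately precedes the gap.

The filler 'which' is interpreted as the direct object of 'annotate'. It moves to the left edge, and the trace sits right after 'annotate':
The file which the consultant could annotate ___ in the afternoon was widely discussed.
'annotate' is word 7.

7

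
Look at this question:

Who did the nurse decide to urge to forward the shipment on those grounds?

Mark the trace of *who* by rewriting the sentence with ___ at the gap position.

In situ: The nurse did decide to urge who to forward the shipment on those grounds.
The filler 'who' is interpreted as the direct object of 'urge'. The gap is right after 'urge'.

Who did the nurse decide to urge ___ to forward the shipment on those grounds?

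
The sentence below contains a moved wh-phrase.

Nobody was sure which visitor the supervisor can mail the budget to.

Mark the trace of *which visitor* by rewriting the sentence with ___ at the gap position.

Nobody was sure which visitor the supervisor can mail the budget to ___.

Before movement: The supervisor can mail the budget to which visitor.
'which visitor' functions as the object of the preposition 'to' (recipient of 'mail'). The gap is right after 'to'.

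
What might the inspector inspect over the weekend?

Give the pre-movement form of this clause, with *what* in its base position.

The inspector might inspect what over the weekend.

'what' functions as the direct object of 'inspect'. It moves to the left edge, and the trace sits right after 'inspect':
What might the inspector inspect ___ over the weekend?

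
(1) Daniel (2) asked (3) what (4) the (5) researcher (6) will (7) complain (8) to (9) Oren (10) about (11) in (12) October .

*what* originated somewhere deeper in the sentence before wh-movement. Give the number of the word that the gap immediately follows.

Before movement: The researcher will complain to Oren about what in October.
The filler 'what' is interpreted as the object of the preposition 'about'. It moves to the left edge, and the trace sits right after 'about':
Daniel asked what the researcher will complain to Oren about ___ in October.
'about' is word 10.

10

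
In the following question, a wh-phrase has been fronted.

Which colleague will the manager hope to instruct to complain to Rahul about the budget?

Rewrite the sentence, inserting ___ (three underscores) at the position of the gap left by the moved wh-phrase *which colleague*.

Which colleague will the manager hope to instruct ___ to complain to Rahul about the budget?

Before movement: The manager will hope to instruct which colleague to complain to Rahul about the budget.
'which colleague' functions as the direct object of 'instruct'. The gap is right after 'instruct'.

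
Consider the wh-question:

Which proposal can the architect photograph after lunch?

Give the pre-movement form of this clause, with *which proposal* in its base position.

The architect can photograph which proposal after lunch.

'which proposal' functions as the direct object of 'photograph'. Wh-movement fronts it, leaving a gap right after 'photograph':
Which proposal can the architect photograph ___ after lunch?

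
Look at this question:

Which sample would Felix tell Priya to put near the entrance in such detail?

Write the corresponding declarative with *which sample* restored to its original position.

Felix would tell Priya to put which sample near the entrance in such detail.

'which sample' is the direct object of 'put'. It moves to the left edge, and the trace sits right after 'put':
Which sample would Felix tell Priya to put ___ near the entrance in such detail?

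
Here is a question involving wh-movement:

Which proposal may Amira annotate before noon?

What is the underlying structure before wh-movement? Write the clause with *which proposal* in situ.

The filler 'which proposal' is interpreted as the direct object of 'annotate'. It moves to the left edge, and the trace sits right after 'annotate':
Which proposal may Amira annotate ___ before noon?

Amira may annotate which proposal before noon.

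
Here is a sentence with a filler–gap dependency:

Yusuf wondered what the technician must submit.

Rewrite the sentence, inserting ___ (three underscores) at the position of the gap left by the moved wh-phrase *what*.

Yusuf wondered what the technician must submit ___.

Underlying clause: The technician must submit what.
'what' is the direct object of 'submit'. The gap is right after 'submit'.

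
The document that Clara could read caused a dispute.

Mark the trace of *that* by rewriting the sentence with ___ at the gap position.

The filler 'that' is interpreted as the direct object of 'read'. The gap is right after 'read'.

The document that Clara could read ___ caused a dispute.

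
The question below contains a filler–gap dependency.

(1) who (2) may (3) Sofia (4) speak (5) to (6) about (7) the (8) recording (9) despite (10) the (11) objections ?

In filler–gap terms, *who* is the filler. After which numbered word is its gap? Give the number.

Underlying clause: Sofia may speak to who about the recording despite the objections.
The filler 'who' is interpreted as the object of the preposition 'to'. It moves to the left edge, and the trace sits right after 'to':
Who may Sofia speak to ___ about the recording despite the objections?
'to' is word 5.

5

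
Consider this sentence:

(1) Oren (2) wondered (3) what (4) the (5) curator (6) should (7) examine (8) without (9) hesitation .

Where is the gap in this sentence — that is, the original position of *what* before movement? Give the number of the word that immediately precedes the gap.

In situ: The curator should examine what without hesitation.
'what' functions as the direct object of 'examine'. It moves to the left edge, and the trace sits right after 'examine':
Oren wondered what the curator should examine ___ without hesitation.
'examine' is word 7.

7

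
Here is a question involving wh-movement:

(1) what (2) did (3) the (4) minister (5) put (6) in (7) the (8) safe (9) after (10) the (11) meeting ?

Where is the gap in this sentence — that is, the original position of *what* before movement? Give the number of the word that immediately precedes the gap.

Pre-movement form: The minister did put what in the safe after the meeting.
The filler 'what' is interpreted as the direct object of 'put'. Wh-movement fronts it, leaving a gap right after 'put':
What did the minister put ___ in the safe after the meeting?
'put' is word 5.

5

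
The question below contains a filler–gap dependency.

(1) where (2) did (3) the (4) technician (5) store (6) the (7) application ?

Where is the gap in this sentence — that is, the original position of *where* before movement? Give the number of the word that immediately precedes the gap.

Pre-movement form: The technician did store the application where.
'where' is the locative complement of 'store'. Wh-movement fronts it, leaving a gap right after 'application':
Where did the technician store the application ___?
'application' is word 7.

7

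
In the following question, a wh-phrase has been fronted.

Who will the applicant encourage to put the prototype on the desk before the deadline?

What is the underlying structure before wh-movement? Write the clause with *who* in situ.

The applicant will encourage who to put the prototype on the desk before the deadline.

'who' is the direct object of 'encourage'. Fronting leaves a gap immediately after 'encourage':
Who will the applicant encourage ___ to put the prototype on the desk before the deadline?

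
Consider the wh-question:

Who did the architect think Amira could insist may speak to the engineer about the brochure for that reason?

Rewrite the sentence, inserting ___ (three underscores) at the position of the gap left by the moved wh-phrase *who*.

Pre-movement form: The architect did think Amira could insist who may speak to the engineer about the brochure for that reason.
The filler 'who' is interpreted as the subject of the clause embedded under 'insist'. The gap is right after 'insist'.

Who did the architect think Amira could insist ___ may speak to the engineer about the brochure for that reason?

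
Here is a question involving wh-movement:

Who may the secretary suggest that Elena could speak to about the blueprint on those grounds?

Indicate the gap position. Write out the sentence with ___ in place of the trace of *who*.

Who may the secretary suggest that Elena could speak to ___ about the blueprint on those grounds?

Underlying clause: The secretary may suggest that Elena could speak to who about the blueprint on those grounds.
'who' functions as the object of the preposition 'to'. The gap is right after 'to'.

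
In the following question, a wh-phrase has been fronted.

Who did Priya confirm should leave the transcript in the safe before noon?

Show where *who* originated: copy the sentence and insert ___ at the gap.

Who did Priya confirm ___ should leave the transcript in the safe before noon?

In situ: Priya did confirm who should leave the transcript in the safe before noon.
'who' functions as the subject of the clause embedded under 'confirm'. The gap is right after 'confirm'.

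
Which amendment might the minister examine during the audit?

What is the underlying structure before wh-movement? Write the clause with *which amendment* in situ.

The minister might examine which amendment during the audit.

The filler 'which amendment' is interpreted as the direct object of 'examine'. It moves to the left edge, and the trace sits right after 'examine':
Which amendment might the minister examine ___ during the audit?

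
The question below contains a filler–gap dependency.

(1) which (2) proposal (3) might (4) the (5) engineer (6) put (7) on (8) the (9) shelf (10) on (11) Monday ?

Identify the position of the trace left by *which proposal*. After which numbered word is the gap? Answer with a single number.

Pre-movement form: The engineer might put which proposal on the shelf on Monday.
'which proposal' is the direct object of 'put'. It moves to the left edge, and the trace sits right after 'put':
Which proposal might the engineer put ___ on the shelf on Monday?
'put' is word 6.

6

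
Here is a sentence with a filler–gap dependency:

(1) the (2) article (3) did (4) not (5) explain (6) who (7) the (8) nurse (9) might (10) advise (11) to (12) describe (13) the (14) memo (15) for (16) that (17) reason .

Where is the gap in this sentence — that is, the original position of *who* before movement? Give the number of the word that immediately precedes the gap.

10

In situ: The nurse might advise who to describe the memo for that reason.
'who' functions as the direct object of 'advise'. Fronting leaves a gap immediately after 'advise':
The article did not explain who the nurse might advise ___ to describe the memo for that reason.
'advise' is word 10.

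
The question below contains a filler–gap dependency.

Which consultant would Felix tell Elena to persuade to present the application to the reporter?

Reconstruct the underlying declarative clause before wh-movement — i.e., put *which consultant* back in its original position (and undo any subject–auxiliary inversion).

The filler 'which consultant' is interpreted as the direct object of 'persuade'. Wh-movement fronts it, leaving a gap right after 'persuade':
Which consultant would Felix tell Elena to persuade ___ to present the application to the reporter?

Felix would tell Elena to persuade which consultant to present the application to the reporter.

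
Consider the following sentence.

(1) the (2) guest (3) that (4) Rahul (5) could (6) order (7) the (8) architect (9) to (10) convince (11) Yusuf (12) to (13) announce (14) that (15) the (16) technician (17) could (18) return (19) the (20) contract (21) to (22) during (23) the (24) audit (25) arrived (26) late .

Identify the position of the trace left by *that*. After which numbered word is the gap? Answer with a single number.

'that' is the object of the preposition 'to' (recipient of 'return'). Wh-movement fronts it, leaving a gap right after 'to':
The guest that Rahul could order the architect to convince Yusuf to announce that the technician could return the contract to ___ during the audit arrived late.
'to' is word 21.

21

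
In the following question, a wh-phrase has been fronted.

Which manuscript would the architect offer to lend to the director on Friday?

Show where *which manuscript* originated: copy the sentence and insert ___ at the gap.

Pre-movement form: The architect would offer to lend which manuscript to the director on Friday.
'which manuscript' functions as the direct object of 'lend'. The gap is right after 'lend'.

Which manuscript would the architect offer to lend ___ to the director on Friday?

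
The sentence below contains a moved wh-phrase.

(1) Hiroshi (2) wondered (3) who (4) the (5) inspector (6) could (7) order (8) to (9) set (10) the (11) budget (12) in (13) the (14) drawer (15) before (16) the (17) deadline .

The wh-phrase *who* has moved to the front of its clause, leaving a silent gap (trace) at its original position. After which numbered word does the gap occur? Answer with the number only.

Underlying clause: The inspector could order who to set the budget in the drawer before the deadline.
'who' is the direct object of 'order'. Wh-movement fronts it, leaving a gap right after 'order':
Hiroshi wondered who the inspector could order ___ to set the budget in the drawer before the deadline.
'order' is word 7.

7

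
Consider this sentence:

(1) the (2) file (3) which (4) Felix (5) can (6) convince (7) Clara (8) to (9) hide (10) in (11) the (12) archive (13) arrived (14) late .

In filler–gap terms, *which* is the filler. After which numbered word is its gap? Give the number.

9

'which' is the direct object of 'hide'. Fronting leaves a gap immediately after 'hide':
The file which Felix can convince Clara to hide ___ in the archive arrived late.
'hide' is word 9.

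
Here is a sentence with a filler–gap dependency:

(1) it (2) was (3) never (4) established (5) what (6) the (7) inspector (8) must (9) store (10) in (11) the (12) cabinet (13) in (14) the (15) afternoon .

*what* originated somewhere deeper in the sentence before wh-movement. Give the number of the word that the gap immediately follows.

Pre-movement form: The inspector must store what in the cabinet in the afternoon.
The filler 'what' is interpreted as the direct object of 'store'. Wh-movement fronts it, leaving a gap right after 'store':
It was never established what the inspector must store ___ in the cabinet in the afternoon.
'store' is word 9.

9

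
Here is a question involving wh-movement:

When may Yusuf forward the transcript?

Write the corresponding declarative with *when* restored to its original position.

Yusuf may forward the transcript when.

'when' functions as the temporal adjunct. Fronting leaves a gap immediately after 'transcript':
When may Yusuf forward the transcript ___?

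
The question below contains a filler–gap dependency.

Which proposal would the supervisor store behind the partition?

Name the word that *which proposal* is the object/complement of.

store

Pre-movement form: The supervisor would store which proposal behind the partition.
'which proposal' functions as the direct object of 'store'. Fronting leaves a gap immediately after 'store':
Which proposal would the supervisor store ___ behind the partition?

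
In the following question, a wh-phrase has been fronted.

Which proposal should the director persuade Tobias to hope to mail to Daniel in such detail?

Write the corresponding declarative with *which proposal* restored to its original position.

The director should persuade Tobias to hope to mail which proposal to Daniel in such detail.

The filler 'which proposal' is interpreted as the direct object of 'mail'. It moves to the left edge, and the trace sits right after 'mail':
Which proposal should the director persuade Tobias to hope to mail ___ to Daniel in such detail?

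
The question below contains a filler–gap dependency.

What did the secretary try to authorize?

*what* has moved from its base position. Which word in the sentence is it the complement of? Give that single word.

authorize

In situ: The secretary did try to authorize what.
'what' functions as the direct object of 'authorize'. Fronting leaves a gap immediately after 'authorize':
What did the secretary try to authorize ___?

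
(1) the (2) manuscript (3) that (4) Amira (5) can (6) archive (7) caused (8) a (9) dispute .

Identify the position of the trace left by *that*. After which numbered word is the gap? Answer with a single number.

The filler 'that' is interpreted as the direct object of 'archive'. Wh-movement fronts it, leaving a gap right after 'archive':
The manuscript that Amira can archive ___ caused a dispute.
'archive' is word 6.

6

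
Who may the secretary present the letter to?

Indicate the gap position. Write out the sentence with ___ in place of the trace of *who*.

In situ: The secretary may present the letter to who.
'who' functions as the object of the preposition 'to' (recipient of 'present'). The gap is right after 'to'.

Who may the secretary present the letter to ___?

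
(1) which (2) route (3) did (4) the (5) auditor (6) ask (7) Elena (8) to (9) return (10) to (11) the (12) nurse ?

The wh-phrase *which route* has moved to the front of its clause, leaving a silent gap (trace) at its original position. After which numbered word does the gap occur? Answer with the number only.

In situ: The auditor did ask Elena to return which route to the nurse.
The filler 'which route' is interpreted as the direct object of 'return'. Wh-movement fronts it, leaving a gap right after 'return':
Which route did the auditor ask Elena to return ___ to the nurse?
'return' is word 9.

9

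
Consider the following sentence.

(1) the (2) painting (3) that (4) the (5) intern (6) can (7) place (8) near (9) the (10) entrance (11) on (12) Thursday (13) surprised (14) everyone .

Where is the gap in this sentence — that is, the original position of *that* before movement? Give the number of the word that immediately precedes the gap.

'that' functions as the direct object of 'place'. Fronting leaves a gap immediately after 'place':
The painting that the intern can place ___ near the entrance on Thursday surprised everyone.
'place' is word 7.

7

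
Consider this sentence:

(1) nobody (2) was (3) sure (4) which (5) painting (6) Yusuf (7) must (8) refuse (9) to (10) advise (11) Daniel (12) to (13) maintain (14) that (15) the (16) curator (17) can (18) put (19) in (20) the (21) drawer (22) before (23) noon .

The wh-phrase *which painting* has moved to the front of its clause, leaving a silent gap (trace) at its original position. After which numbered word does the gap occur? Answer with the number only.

18

Before movement: Yusuf must refuse to advise Daniel to maintain that the curator can put which painting in the drawer before noon.
'which painting' is the direct object of 'put'. Fronting leaves a gap immediately after 'put':
Nobody was sure which painting Yusuf must refuse to advise Daniel to maintain that the curator can put ___ in the drawer before noon.
'put' is word 18.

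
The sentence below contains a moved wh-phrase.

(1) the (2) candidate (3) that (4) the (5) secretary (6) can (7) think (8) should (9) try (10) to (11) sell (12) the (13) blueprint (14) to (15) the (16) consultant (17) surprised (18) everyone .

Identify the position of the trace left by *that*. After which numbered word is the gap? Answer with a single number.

The filler 'that' is interpreted as the subject of the clause embedded under 'think'. It moves to the left edge, and the trace sits right after 'think':
The candidate that the secretary can think ___ should try to sell the blueprint to the consultant surprised everyone.
'think' is word 7.

7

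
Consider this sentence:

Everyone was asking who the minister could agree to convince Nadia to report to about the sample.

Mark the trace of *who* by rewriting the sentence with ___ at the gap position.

Everyone was asking who the minister could agree to convince Nadia to report to ___ about the sample.

In situ: The minister could agree to convince Nadia to report to who about the sample.
The filler 'who' is interpreted as the object of the preposition 'to'. The gap is right after 'to'.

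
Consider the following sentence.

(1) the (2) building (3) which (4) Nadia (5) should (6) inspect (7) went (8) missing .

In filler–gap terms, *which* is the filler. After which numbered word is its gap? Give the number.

6

'which' functions as the direct object of 'inspect'. It moves to the left edge, and the trace sits right after 'inspect':
The building which Nadia should inspect ___ went missing.
'inspect' is word 6.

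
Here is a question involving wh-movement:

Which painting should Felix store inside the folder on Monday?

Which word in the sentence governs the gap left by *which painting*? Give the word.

store

Pre-movement form: Felix should store which painting inside the folder on Monday.
'which painting' functions as the direct object of 'store'. Fronting leaves a gap immediately after 'store':
Which painting should Felix store ___ inside the folder on Monday?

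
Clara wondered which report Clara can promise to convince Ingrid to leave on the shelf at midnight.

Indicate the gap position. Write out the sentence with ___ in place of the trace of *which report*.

Clara wondered which report Clara can promise to convince Ingrid to leave ___ on the shelf at midnight.

Before movement: Clara can promise to convince Ingrid to leave which report on the shelf at midnight.
'which report' is the direct object of 'leave'. The gap is right after 'leave'.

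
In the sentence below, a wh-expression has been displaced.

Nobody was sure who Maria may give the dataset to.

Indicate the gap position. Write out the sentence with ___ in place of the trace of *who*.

Pre-movement form: Maria may give the dataset to who.
'who' functions as the object of the preposition 'to' (recipient of 'give'). The gap is right after 'to'.

Nobody was sure who Maria may give the dataset to ___.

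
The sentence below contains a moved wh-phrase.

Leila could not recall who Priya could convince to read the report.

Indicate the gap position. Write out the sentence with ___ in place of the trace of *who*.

Underlying clause: Priya could convince who to read the report.
'who' functions as the direct object of 'convince'. The gap is right after 'convince'.

Leila could not recall who Priya could convince ___ to read the report.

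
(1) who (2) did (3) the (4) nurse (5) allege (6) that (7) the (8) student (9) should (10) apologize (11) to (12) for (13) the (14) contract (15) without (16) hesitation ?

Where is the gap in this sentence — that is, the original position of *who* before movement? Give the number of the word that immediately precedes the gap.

Pre-movement form: The nurse did allege that the student should apologize to who for the contract without hesitation.
'who' functions as the object of the preposition 'to'. Wh-movement fronts it, leaving a gap right after 'to':
Who did the nurse allege that the student should apologize to ___ for the contract without hesitation?
'to' is word 11.

11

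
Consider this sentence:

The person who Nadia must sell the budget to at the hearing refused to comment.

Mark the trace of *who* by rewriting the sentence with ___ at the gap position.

'who' is the object of the preposition 'to' (recipient of 'sell'). The gap is right after 'to'.

The person who Nadia must sell the budget to ___ at the hearing refused to comment.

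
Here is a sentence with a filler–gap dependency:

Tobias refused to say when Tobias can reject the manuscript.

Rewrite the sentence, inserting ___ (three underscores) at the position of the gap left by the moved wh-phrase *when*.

In situ: Tobias can reject the manuscript when.
The filler 'when' is interpreted as the temporal adjunct. The gap is right after 'manuscript'.

Tobias refused to say when Tobias can reject the manuscript ___.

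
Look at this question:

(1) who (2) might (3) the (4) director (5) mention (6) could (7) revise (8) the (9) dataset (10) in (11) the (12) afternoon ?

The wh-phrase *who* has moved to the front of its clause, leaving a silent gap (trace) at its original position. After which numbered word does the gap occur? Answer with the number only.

5

Before movement: The director might mention who could revise the dataset in the afternoon.
'who' functions as the subject of the clause embedded under 'mention'. Wh-movement fronts it, leaving a gap right after 'mention':
Who might the director mention ___ could revise the dataset in the afternoon?
'mention' is word 5.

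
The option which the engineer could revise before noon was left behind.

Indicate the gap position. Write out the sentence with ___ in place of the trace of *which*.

'which' is the direct object of 'revise'. The gap is right after 'revise'.

The option which the engineer could revise ___ before noon was left behind.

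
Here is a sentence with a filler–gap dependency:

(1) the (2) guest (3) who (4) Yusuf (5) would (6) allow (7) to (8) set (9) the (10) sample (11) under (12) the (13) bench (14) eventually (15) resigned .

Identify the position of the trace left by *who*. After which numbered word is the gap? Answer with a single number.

'who' is the direct object of 'allow'. It moves to the left edge, and the trace sits right after 'allow':
The guest who Yusuf would allow ___ to set the sample under the bench eventually resigned.
'allow' is word 6.

6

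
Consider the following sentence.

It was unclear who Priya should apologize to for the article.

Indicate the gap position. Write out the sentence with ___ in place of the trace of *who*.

It was unclear who Priya should apologize to ___ for the article.

In situ: Priya should apologize to who for the article.
The filler 'who' is interpreted as the object of the preposition 'to'. The gap is right after 'to'.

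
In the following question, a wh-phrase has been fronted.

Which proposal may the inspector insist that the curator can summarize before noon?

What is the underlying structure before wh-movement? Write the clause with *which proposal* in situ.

The inspector may insist that the curator can summarize which proposal before noon.

'which proposal' functions as the direct object of 'summarize'. Fronting leaves a gap immediately after 'summarize':
Which proposal may the inspector insist that the curator can summarize ___ before noon?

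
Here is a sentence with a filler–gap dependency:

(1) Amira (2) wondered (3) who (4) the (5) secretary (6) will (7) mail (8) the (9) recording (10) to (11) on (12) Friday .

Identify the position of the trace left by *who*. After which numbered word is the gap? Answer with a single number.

10

Pre-movement form: The secretary will mail the recording to who on Friday.
'who' functions as the object of the preposition 'to' (recipient of 'mail'). Fronting leaves a gap immediately after 'to':
Amira wondered who the secretary will mail the recording to ___ on Friday.
'to' is word 10.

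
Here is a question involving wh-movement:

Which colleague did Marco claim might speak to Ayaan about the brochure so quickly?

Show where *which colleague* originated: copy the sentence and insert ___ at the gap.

Underlying clause: Marco did claim which colleague might speak to Ayaan about the brochure so quickly.
'which colleague' is the subject of the clause embedded under 'claim'. The gap is right after 'claim'.

Which colleague did Marco claim ___ might speak to Ayaan about the brochure so quickly?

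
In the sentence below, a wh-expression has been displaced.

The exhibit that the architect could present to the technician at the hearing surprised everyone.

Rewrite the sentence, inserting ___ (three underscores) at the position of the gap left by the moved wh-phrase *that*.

The filler 'that' is interpreted as the direct object of 'present'. The gap is right after 'present'.

The exhibit that the architect could present ___ to the technician at the hearing surprised everyone.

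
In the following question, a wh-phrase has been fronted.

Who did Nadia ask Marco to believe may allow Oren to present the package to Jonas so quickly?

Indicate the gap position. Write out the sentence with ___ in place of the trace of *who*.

In situ: Nadia did ask Marco to believe who may allow Oren to present the package to Jonas so quickly.
'who' functions as the subject of the clause embedded under 'believe'. The gap is right after 'believe'.

Who did Nadia ask Marco to believe ___ may allow Oren to present the package to Jonas so quickly?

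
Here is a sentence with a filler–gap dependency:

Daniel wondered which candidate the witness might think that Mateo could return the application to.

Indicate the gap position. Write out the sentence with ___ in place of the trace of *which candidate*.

Daniel wondered which candidate the witness might think that Mateo could return the application to ___.

Underlying clause: The witness might think that Mateo could return the application to which candidate.
'which candidate' functions as the object of the preposition 'to' (recipient of 'return'). The gap is right after 'to'.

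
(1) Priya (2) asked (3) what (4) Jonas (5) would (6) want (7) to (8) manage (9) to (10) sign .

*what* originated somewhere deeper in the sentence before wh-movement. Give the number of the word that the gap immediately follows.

In situ: Jonas would want to manage to sign what.
'what' is the direct object of 'sign'. Wh-movement fronts it, leaving a gap right after 'sign':
Priya asked what Jonas would want to manage to sign ___.
'sign' is word 10.

10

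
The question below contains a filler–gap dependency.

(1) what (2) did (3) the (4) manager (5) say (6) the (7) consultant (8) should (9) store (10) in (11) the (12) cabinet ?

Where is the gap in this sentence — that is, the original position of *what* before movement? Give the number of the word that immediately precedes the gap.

9

Pre-movement form: The manager did say the consultant should store what in the cabinet.
The filler 'what' is interpreted as the direct object of 'store'. It moves to the left edge, and the trace sits right after 'store':
What did the manager say the consultant should store ___ in the cabinet?
'store' is word 9.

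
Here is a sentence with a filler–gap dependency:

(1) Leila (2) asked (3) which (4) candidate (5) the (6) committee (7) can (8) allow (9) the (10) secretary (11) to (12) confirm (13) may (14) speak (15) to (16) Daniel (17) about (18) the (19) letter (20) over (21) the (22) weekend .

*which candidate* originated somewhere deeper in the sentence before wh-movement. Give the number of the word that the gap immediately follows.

12

In situ: The committee can allow the secretary to confirm which candidate may speak to Daniel about the letter over the weekend.
'which candidate' is the subject of the clause embedded under 'confirm'. Fronting leaves a gap immediately after 'confirm':
Leila asked which candidate the committee can allow the secretary to confirm ___ may speak to Daniel about the letter over the weekend.
'confirm' is word 12.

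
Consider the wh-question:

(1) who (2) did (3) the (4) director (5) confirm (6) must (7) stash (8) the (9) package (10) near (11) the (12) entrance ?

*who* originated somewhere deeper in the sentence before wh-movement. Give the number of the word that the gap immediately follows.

Underlying clause: The director did confirm who must stash the package near the entrance.
'who' functions as the subject of the clause embedded under 'confirm'. It moves to the left edge, and the trace sits right after 'confirm':
Who did the director confirm ___ must stash the package near the entrance?
'confirm' is word 5.

5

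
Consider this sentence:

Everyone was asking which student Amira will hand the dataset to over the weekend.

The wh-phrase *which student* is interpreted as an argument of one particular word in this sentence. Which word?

Before movement: Amira will hand the dataset to which student over the weekend.
'which student' functions as the object of the preposition 'to' (recipient of 'hand'). It moves to the left edge, and the trace sits right after 'to':
Everyone was asking which student Amira will hand the dataset to ___ over the weekend.

to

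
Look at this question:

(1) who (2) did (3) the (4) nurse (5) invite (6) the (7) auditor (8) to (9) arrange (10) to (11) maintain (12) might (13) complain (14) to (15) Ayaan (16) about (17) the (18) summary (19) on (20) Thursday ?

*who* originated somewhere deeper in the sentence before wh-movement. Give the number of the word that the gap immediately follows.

In situ: The nurse did invite the auditor to arrange to maintain who might complain to Ayaan about the summary on Thursday.
'who' is the subject of the clause embedded under 'maintain'. Fronting leaves a gap immediately after 'maintain':
Who did the nurse invite the auditor to arrange to maintain ___ might complain to Ayaan about the summary on Thursday?
'maintain' is word 11.

11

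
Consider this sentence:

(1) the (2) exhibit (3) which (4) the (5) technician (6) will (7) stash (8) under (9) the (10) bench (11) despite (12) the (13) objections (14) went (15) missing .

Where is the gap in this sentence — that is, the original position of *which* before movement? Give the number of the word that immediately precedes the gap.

7

'which' functions as the direct object of 'stash'. It moves to the left edge, and the trace sits right after 'stash':
The exhibit which the technician will stash ___ under the bench despite the objections went missing.
'stash' is word 7.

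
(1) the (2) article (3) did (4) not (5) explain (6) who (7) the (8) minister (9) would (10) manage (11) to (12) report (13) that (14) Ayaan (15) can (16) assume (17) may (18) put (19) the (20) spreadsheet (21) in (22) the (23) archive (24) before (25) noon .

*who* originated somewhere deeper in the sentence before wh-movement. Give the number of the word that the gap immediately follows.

In situ: The minister would manage to report that Ayaan can assume who may put the spreadsheet in the archive before noon.
The filler 'who' is interpreted as the subject of the clause embedded under 'assume'. It moves to the left edge, and the trace sits right after 'assume':
The article did not explain who the minister would manage to report that Ayaan can assume ___ may put the spreadsheet in the archive before noon.
'assume' is word 16.

16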